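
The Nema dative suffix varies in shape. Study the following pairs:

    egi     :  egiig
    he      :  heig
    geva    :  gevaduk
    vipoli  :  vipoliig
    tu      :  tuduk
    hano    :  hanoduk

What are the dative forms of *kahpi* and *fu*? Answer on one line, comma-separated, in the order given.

kahpiig, fuduk

The alternation tracks the last vowel of the stem — -ig when the last vowel of the stem is a front vowel (*egi*, *he*, *vipoli*); -duk when the last vowel of the stem is a back vowel (*geva*, *tu*, *hano*).
Since the last vowel of *kahpi* is /i/ (a front vowel), it takes -ig, giving *kahpiig*.
The last vowel of *fu* is /u/, which is a back vowel, so the suffix is -duk, giving *fuduk*.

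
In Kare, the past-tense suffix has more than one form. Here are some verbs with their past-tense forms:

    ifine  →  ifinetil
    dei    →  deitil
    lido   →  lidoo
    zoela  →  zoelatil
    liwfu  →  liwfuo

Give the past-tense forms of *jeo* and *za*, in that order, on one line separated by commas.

Looking at the last vowel of each stem: -o when the last vowel of the stem is a rounded vowel (*lido*, *liwfu*); -til when the last vowel of the stem is an unrounded vowel (*ifine*, *dei*, *zoela*).
*jeo*: last vowel = /o/, a rounded vowel → -o → *jeoo*.
*za*: last vowel = /a/, an unrounded vowel → -til → *zatil*.

jeoo, zatil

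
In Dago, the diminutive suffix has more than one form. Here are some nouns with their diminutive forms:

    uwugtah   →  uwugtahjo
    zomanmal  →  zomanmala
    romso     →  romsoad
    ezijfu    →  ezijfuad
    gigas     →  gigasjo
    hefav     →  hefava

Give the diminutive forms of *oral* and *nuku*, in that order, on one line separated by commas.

orala, nukuad

The suffix is conditioned by the final sound: -jo when the stem ends in a voiceless consonant (*uwugtah*, *gigas*); -a when the stem ends in a voiced consonant (*zomanmal*, *hefav*); -ad when the stem ends in a vowel (*romso*, *ezijfu*).
*oral* — final sound /l/ (a voiced consonant) → -a → *orala*.
*nuku* — final sound /u/ (a vowel) → -ad → *nukuad*.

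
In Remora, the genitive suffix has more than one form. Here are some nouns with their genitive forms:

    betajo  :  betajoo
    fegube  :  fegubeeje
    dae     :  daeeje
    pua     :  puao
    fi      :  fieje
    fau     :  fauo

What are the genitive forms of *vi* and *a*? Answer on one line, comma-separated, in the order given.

vieje, ao

The pattern is front/back vowel harmony: -eje when the last vowel of the stem is a front vowel (*fegube*, *dae*, *fi*); -o when the last vowel of the stem is a back vowel (*betajo*, *pua*, *fau*).
Since the last vowel of *vi* is /i/ (a front vowel), it takes -eje, giving *vieje*.
*a*: last vowel = /a/, a back vowel → -o → *ao*.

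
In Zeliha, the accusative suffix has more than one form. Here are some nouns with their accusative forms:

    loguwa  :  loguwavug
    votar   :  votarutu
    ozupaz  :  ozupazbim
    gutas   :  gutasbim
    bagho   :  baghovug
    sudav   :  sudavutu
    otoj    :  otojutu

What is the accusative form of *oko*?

okovug

The suffix is conditioned by the final sound: -bim when the stem ends in a sibilant (*ozupaz*, *gutas*); -utu when the stem ends in a non-sibilant consonant (*votar*, *sudav*, *otoj*); -vug when the stem ends in a vowel (*loguwa*, *bagho*).
*oko*: final sound = /o/, a vowel → -vug → *okovug*.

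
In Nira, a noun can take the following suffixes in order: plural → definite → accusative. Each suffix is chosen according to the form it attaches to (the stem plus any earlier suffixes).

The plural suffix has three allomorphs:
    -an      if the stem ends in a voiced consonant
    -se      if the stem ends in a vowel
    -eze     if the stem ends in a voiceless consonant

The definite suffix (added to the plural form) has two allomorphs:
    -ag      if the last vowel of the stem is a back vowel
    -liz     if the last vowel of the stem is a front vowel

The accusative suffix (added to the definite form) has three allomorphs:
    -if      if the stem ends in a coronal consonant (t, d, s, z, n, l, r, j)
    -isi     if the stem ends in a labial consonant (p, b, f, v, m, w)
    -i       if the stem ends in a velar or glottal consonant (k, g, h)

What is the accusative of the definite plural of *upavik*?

The final sound of *upavik* is /k/, which is a voiceless consonant, so the plural suffix is -eze, giving *upavikeze*.
The plural form *upavikeze*: last vowel = /e/, a front vowel → -liz → *upavikezeliz*.
The definite form *upavikezeliz* — final consonant /z/ (coronal) → -if → *upavikezelizif*.

upavikezelizif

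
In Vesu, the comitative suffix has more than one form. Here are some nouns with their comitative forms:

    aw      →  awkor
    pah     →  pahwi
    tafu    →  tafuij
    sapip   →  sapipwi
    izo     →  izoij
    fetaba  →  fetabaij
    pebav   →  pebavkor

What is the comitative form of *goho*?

The alternation tracks the final sound of the stem — -wi when the stem ends in a voiceless consonant (*pah*, *sapip*); -kor when the stem ends in a voiced consonant (*aw*, *pebav*); -ij when the stem ends in a vowel (*tafu*, *izo*, *fetaba*).
Since the final sound of *goho* is /o/ (a vowel), it takes -ij, giving *gohoij*.

gohoij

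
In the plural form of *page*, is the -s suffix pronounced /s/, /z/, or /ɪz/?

The stem *page* ends in a sibilant (/s, z, ʃ, ʒ, tʃ, dʒ/).
The plural suffix surfaces as /ɪz/ after sibilants, /s/ after other voiceless consonants, and /z/ after other voiced sounds.
So the plural -s on *page* is pronounced /ɪz/.

/ɪz/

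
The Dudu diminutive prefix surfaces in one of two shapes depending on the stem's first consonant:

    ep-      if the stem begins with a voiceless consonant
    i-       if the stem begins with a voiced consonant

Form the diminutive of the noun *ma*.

ima

Since the first consonant of *ma* is /m/ (voiced), it takes i-, giving *ima*.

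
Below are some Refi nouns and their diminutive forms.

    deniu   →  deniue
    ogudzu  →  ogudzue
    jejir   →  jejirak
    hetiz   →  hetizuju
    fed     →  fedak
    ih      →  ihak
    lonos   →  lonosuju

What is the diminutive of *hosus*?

hosusuju

The pattern is sibilance of the final sound: -uju when the stem ends in a sibilant (*hetiz*, *lonos*); -ak when the stem ends in a non-sibilant consonant (*jejir*, *fed*, *ih*); -e when the stem ends in a vowel (*deniu*, *ogudzu*).
*hosus*: final sound = /s/, a sibilant → -uju → *hosusuju*.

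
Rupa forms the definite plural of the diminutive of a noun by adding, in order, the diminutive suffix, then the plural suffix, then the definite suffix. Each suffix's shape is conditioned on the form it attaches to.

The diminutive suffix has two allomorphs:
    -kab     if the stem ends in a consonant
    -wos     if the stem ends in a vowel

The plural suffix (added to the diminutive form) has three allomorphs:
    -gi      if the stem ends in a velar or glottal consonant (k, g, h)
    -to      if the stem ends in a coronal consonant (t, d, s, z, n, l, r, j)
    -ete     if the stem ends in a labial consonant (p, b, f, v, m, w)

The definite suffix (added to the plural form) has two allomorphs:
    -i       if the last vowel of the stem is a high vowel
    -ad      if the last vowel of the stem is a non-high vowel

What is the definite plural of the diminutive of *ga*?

*ga*: final sound = /a/, a vowel → -wos → *gawos*.
The final consonant of the diminutive form *gawos* is /s/, which is coronal, so the plural suffix is -to, giving *gawosto*.
Since the last vowel of the plural form *gawosto* is /o/ (a non-high vowel), it takes -ad, giving *gawostoad*.

gawostoad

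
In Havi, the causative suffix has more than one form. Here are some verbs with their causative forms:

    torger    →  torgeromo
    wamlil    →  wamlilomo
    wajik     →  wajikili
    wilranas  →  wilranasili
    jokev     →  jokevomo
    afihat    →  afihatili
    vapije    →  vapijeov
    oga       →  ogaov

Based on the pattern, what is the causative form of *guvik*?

guvikili

The alternation tracks the final sound of the stem — -ili when the stem ends in a voiceless consonant (*wajik*, *wilranas*, *afihat*); -omo when the stem ends in a voiced consonant (*torger*, *wamlil*, *jokev*); -ov when the stem ends in a vowel (*vapije*, *oga*).
*guvik*: final sound = /k/, a voiceless consonant → -ili → *guvikili*.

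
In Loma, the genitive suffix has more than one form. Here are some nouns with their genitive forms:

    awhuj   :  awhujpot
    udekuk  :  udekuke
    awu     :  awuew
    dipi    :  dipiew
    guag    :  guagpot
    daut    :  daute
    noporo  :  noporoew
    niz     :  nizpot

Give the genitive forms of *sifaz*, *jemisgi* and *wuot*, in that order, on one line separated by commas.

sifazpot, jemisgiew, wuote

The suffix is conditioned by the final sound: -e when the stem ends in a voiceless consonant (*udekuk*, *daut*); -pot when the stem ends in a voiced consonant (*awhuj*, *guag*, *niz*); -ew when the stem ends in a vowel (*awu*, *dipi*, *noporo*).
The final sound of *sifaz* is /z/, which is a voiced consonant, so the suffix is -pot, giving *sifazpot*.
*jemisgi*: final sound = /i/, a vowel → -ew → *jemisgiew*.
The final sound of *wuot* is /t/, which is a voiceless consonant, so the suffix is -e, giving *wuote*.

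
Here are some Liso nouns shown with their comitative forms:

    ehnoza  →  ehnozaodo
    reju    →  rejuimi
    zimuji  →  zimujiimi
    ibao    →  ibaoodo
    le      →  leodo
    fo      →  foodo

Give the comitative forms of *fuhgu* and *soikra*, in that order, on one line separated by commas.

The suffix is conditioned by the last vowel: -imi when the last vowel of the stem is a high vowel (*reju*, *zimuji*); -odo when the last vowel of the stem is a non-high vowel (*ehnoza*, *ibao*, *le*, *fo*).
*fuhgu*: last vowel = /u/, a high vowel → -imi → *fuhguimi*.
*soikra* — last vowel /a/ (a non-high vowel) → -odo → *soikraodo*.

fuhguimi, soikraodo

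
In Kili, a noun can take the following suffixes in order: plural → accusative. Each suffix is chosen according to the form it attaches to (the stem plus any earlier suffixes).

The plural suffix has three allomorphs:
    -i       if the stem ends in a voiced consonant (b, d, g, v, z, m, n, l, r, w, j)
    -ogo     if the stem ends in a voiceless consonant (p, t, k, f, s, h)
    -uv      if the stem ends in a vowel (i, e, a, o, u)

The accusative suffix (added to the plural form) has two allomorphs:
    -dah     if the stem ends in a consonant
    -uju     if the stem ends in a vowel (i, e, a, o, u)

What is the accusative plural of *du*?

duuvdah

The final sound of *du* is /u/, which is a vowel, so the plural suffix is -uv, giving *duuv*.
The plural form *duuv* — final sound /v/ (a consonant) → -dah → *duuvdah*.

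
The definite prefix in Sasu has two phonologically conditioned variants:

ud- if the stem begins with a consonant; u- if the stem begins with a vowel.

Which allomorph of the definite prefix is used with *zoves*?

ud-

*zoves* — first sound /z/ (a consonant) → ud-.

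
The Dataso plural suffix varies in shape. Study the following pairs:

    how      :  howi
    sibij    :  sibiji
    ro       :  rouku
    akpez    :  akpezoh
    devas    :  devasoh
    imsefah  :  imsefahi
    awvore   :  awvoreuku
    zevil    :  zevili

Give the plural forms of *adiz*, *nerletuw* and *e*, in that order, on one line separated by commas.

adizoh, nerletuwi, euku

The alternation tracks the final sound of the stem — -oh when the stem ends in a sibilant (*akpez*, *devas*); -i when the stem ends in a non-sibilant consonant (*how*, *sibij*, *imsefah*, *zevil*); -uku when the stem ends in a vowel (*ro*, *awvore*).
*adiz*: final sound = /z/, a sibilant → -oh → *adizoh*.
*nerletuw*: final sound = /w/, a non-sibilant consonant → -i → *nerletuwi*.
*e*: final sound = /e/, a vowel → -uku → *euku*.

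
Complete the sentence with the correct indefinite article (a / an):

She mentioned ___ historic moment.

a

The indefinite article is chosen by the initial *sound* of the following word, not its spelling.
*historic* begins with the sound /h/ (h is pronounced in standard usage) — a consonant sound.
So the article is *a*: She mentioned a historic moment.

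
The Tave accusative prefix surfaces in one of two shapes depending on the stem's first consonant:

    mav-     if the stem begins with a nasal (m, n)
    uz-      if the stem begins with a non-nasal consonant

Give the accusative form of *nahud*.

Since the first consonant of *nahud* is /n/ (a nasal), it takes mav-, giving *mavnahud*.

mavnahud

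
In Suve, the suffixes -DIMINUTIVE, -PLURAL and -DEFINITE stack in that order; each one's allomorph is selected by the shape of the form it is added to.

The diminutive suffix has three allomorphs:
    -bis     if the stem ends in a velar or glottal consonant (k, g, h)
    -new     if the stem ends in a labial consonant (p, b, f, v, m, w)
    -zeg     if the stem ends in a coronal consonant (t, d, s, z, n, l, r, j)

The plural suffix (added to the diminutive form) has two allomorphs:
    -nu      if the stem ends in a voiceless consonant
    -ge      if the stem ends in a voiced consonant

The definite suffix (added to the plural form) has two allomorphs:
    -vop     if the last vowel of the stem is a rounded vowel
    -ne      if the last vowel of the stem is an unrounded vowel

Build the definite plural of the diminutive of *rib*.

*rib* — final consonant /b/ (labial) → -new → *ribnew*.
Since the final consonant of the diminutive form *ribnew* is /w/ (voiced), it takes -ge, giving *ribnewge*.
The last vowel of the plural form *ribnewge* is /e/, which is an unrounded vowel, so the definite suffix is -ne, giving *ribnewgene*.

ribnewgene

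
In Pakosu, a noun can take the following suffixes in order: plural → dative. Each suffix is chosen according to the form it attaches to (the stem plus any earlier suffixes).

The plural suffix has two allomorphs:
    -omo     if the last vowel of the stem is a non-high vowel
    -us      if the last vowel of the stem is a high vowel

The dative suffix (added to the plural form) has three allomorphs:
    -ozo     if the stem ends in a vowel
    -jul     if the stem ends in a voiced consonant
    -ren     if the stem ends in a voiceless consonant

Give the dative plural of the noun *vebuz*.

Since the last vowel of *vebuz* is /u/ (a high vowel), it takes -us, giving *vebuzus*.
The plural form *vebuzus* — final sound /s/ (a voiceless consonant) → -ren → *vebuzusren*.

vebuzusren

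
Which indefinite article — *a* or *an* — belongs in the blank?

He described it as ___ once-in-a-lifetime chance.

a

The indefinite article is chosen by the initial *sound* of the following word, not its spelling.
*once-in-a-lifetime* begins with the sound /wʌ/ (*once* pronounced with initial /w/) — a consonant sound.
So the article is *a*: He described it as a once-in-a-lifetime chance.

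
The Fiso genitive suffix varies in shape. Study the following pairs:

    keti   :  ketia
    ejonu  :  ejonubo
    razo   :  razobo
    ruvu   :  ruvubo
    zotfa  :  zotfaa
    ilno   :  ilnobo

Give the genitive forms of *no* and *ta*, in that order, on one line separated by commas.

The alternation tracks the last vowel of the stem — -bo when the last vowel of the stem is a rounded vowel (*ejonu*, *razo*, *ruvu*, *ilno*); -a when the last vowel of the stem is an unrounded vowel (*keti*, *zotfa*).
The last vowel of *no* is /o/, which is a rounded vowel, so the suffix is -bo, giving *nobo*.
Since the last vowel of *ta* is /a/ (an unrounded vowel), it takes -a, giving *taa*.

nobo, taa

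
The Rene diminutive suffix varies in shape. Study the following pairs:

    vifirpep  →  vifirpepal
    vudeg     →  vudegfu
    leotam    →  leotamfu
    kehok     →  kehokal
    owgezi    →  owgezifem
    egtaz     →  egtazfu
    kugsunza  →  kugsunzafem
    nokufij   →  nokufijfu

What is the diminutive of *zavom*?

The suffix is conditioned by the final sound: -al when the stem ends in a voiceless consonant (*vifirpep*, *kehok*); -fu when the stem ends in a voiced consonant (*vudeg*, *leotam*, *egtaz*, *nokufij*); -fem when the stem ends in a vowel (*owgezi*, *kugsunza*).
Since the final sound of *zavom* is /m/ (a voiced consonant), it takes -fu, giving *zavomfu*.

zavomfu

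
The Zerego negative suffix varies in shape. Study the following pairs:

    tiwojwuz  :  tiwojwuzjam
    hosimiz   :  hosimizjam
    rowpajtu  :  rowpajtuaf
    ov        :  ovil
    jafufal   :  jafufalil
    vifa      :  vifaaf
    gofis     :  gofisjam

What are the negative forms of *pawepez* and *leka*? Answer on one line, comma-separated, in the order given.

The suffix is conditioned by the final sound: -jam when the stem ends in a sibilant (*tiwojwuz*, *hosimiz*, *gofis*); -il when the stem ends in a non-sibilant consonant (*ov*, *jafufal*); -af when the stem ends in a vowel (*rowpajtu*, *vifa*).
The final sound of *pawepez* is /z/, which is a sibilant, so the suffix is -jam, giving *pawepezjam*.
*leka*: final sound = /a/, a vowel → -af → *lekaaf*.

pawepezjam, lekaaf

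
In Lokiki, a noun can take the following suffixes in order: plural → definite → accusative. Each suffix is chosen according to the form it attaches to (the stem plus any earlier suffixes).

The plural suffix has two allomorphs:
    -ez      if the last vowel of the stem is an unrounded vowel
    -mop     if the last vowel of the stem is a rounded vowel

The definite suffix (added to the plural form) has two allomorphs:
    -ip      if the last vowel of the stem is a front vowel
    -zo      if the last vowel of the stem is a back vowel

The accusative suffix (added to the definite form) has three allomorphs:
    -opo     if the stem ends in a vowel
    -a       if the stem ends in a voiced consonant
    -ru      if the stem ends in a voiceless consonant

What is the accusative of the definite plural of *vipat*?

vipatezipru

*vipat*: last vowel = /a/, an unrounded vowel → -ez → *vipatez*.
The last vowel of the plural form *vipatez* is /e/, which is a front vowel, so the definite suffix is -ip, giving *vipatezip*.
The definite form *vipatezip*: final sound = /p/, a voiceless consonant → -ru → *vipatezipru*.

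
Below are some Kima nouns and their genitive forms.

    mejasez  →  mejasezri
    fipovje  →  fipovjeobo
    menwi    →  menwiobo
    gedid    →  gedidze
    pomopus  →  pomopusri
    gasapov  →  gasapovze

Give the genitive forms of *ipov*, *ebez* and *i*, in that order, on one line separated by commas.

The suffix is conditioned by the final sound: -ri when the stem ends in a sibilant (*mejasez*, *pomopus*); -ze when the stem ends in a non-sibilant consonant (*gedid*, *gasapov*); -obo when the stem ends in a vowel (*fipovje*, *menwi*).
*ipov* — final sound /v/ (a non-sibilant consonant) → -ze → *ipovze*.
*ebez*: final sound = /z/, a sibilant → -ri → *ebezri*.
*i* — final sound /i/ (a vowel) → -obo → *iobo*.

ipovze, ebezri, iobo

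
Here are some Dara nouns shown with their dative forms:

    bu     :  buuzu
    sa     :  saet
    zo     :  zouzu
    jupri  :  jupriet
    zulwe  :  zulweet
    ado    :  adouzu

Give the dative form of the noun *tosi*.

The alternation tracks the last vowel of the stem — -uzu when the last vowel of the stem is a rounded vowel (*bu*, *zo*, *ado*); -et when the last vowel of the stem is an unrounded vowel (*sa*, *jupri*, *zulwe*).
*tosi* — last vowel /i/ (an unrounded vowel) → -et → *tosiet*.

tosiet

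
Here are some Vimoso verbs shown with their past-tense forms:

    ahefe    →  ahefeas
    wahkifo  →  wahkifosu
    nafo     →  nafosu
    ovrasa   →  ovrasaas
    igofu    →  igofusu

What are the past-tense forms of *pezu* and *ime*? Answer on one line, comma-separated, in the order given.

The alternation tracks the last vowel of the stem — -su when the last vowel of the stem is a rounded vowel (*wahkifo*, *nafo*, *igofu*); -as when the last vowel of the stem is an unrounded vowel (*ahefe*, *ovrasa*).
*pezu*: last vowel = /u/, a rounded vowel → -su → *pezusu*.
Since the last vowel of *ime* is /e/ (an unrounded vowel), it takes -as, giving *imeas*.

pezusu, imeas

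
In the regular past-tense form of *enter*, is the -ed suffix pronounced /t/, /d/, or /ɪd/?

/d/

The stem *enter* ends in a voiced sound other than /d/.
The -ed suffix is realized as /ɪd/ after /t, d/; as /t/ after other voiceless consonants; and as /d/ after other voiced sounds.
So -ed on *enter* is pronounced /d/.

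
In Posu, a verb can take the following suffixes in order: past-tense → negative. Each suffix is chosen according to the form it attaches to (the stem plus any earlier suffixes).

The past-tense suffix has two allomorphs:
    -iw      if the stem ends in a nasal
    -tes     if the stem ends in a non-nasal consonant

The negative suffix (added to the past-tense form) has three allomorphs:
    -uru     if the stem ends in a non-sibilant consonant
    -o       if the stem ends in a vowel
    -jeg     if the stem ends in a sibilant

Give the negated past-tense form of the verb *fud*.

The final consonant of *fud* is /d/, which is non-nasal, so the past-tense suffix is -tes, giving *fudtes*.
Since the final sound of the past-tense form *fudtes* is /s/ (a sibilant), it takes -jeg, giving *fudtesjeg*.

fudtesjeg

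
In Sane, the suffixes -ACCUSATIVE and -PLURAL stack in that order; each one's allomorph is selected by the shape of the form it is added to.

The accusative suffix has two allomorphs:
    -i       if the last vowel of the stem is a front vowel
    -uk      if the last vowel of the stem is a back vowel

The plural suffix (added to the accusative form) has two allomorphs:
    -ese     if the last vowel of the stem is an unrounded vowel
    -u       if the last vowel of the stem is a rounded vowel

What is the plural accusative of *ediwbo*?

ediwbouku

*ediwbo* — last vowel /o/ (a back vowel) → -uk → *ediwbouk*.
The accusative form *ediwbouk* — last vowel /u/ (a rounded vowel) → -u → *ediwbouku*.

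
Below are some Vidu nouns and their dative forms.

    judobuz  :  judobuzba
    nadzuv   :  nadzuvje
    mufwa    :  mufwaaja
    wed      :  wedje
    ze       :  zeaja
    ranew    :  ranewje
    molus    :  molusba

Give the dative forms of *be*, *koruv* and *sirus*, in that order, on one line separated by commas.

The pattern is sibilance of the final sound: -ba when the stem ends in a sibilant (*judobuz*, *molus*); -je when the stem ends in a non-sibilant consonant (*nadzuv*, *wed*, *ranew*); -aja when the stem ends in a vowel (*mufwa*, *ze*).
*be* — final sound /e/ (a vowel) → -aja → *beaja*.
The final sound of *koruv* is /v/, which is a non-sibilant consonant, so the suffix is -je, giving *koruvje*.
*sirus* — final sound /s/ (a sibilant) → -ba → *sirusba*.

beaja, koruvje, sirusba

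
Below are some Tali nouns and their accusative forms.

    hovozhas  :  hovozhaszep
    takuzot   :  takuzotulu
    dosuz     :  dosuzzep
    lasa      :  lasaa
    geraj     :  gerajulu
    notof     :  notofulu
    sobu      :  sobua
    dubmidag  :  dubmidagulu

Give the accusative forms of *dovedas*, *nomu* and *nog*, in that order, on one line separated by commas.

The alternation tracks the final sound of the stem — -zep when the stem ends in a sibilant (*hovozhas*, *dosuz*); -ulu when the stem ends in a non-sibilant consonant (*takuzot*, *geraj*, *notof*, *dubmidag*); -a when the stem ends in a vowel (*lasa*, *sobu*).
The final sound of *dovedas* is /s/, which is a sibilant, so the suffix is -zep, giving *dovedaszep*.
*nomu*: final sound = /u/, a vowel → -a → *nomua*.
Since the final sound of *nog* is /g/ (a non-sibilant consonant), it takes -ulu, giving *nogulu*.

dovedaszep, nomua, nogulu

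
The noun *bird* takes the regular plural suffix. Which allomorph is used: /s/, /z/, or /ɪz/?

/z/

The stem *bird* ends in a voiced non-sibilant sound.
The plural suffix surfaces as /ɪz/ after sibilants, /s/ after other voiceless consonants, and /z/ after other voiced sounds.
So the plural -s on *bird* is pronounced /z/.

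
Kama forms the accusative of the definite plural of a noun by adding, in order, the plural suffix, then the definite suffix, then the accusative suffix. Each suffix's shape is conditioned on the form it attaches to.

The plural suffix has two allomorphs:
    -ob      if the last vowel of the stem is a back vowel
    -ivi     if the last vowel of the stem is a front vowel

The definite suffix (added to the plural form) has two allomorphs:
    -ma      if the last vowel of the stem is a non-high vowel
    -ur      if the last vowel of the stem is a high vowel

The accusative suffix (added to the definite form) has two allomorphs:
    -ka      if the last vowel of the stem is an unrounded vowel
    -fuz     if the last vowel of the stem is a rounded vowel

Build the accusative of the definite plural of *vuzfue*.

Since the last vowel of *vuzfue* is /e/ (a front vowel), it takes -ivi, giving *vuzfueivi*.
The plural form *vuzfueivi* — last vowel /i/ (a high vowel) → -ur → *vuzfueiviur*.
The definite form *vuzfueiviur*: last vowel = /u/, a rounded vowel → -fuz → *vuzfueiviurfuz*.

vuzfueiviurfuz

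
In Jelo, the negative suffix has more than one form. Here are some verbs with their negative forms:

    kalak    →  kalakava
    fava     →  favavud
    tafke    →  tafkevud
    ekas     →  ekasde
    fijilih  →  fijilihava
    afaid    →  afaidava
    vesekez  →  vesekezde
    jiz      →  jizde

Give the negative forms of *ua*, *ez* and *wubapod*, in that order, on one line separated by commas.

uavud, ezde, wubapodava

The suffix is conditioned by the final sound: -de when the stem ends in a sibilant (*ekas*, *vesekez*, *jiz*); -ava when the stem ends in a non-sibilant consonant (*kalak*, *fijilih*, *afaid*); -vud when the stem ends in a vowel (*fava*, *tafke*).
Since the final sound of *ua* is /a/ (a vowel), it takes -vud, giving *uavud*.
*ez* — final sound /z/ (a sibilant) → -de → *ezde*.
*wubapod*: final sound = /d/, a non-sibilant consonant → -ava → *wubapodava*.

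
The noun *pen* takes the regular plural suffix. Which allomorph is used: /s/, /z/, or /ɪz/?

/z/

The stem *pen* ends in a voiced non-sibilant sound.
The plural suffix surfaces as /ɪz/ after sibilants, /s/ after other voiceless consonants, and /z/ after other voiced sounds.
So the plural -s on *pen* is pronounced /z/.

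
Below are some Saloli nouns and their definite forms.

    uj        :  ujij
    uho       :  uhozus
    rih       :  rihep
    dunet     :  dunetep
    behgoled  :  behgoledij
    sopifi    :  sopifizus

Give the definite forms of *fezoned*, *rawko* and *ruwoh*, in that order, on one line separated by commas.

fezonedij, rawkozus, ruwohep

The pattern is voicing of the final sound: -ep when the stem ends in a voiceless consonant (*rih*, *dunet*); -ij when the stem ends in a voiced consonant (*uj*, *behgoled*); -zus when the stem ends in a vowel (*uho*, *sopifi*).
*fezoned*: final sound = /d/, a voiced consonant → -ij → *fezonedij*.
*rawko* — final sound /o/ (a vowel) → -zus → *rawkozus*.
The final sound of *ruwoh* is /h/, which is a voiceless consonant, so the suffix is -ep, giving *ruwohep*.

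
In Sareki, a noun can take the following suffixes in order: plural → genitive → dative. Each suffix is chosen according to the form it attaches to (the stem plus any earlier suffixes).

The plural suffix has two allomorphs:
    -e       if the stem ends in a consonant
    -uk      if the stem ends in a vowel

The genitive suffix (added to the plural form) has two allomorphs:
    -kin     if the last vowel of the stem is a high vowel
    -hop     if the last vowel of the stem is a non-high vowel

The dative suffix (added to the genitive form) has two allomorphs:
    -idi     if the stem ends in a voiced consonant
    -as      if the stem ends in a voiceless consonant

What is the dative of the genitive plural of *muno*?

munoukkinidi

*muno* — final sound /o/ (a vowel) → -uk → *munouk*.
The last vowel of the plural form *munouk* is /u/, which is a high vowel, so the genitive suffix is -kin, giving *munoukkin*.
The genitive form *munoukkin* — final consonant /n/ (voiced) → -idi → *munoukkinidi*.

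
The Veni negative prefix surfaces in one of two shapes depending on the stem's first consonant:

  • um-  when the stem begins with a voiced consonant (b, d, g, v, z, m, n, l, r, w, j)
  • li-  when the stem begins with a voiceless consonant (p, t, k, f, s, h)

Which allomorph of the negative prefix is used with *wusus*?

*wusus* — first consonant /w/ (voiced) → um-.

um-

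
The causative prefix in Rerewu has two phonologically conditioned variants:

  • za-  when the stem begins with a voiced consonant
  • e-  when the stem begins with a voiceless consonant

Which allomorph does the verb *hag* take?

The first consonant of *hag* is /h/, which is voiceless, so the prefix is e-.

e-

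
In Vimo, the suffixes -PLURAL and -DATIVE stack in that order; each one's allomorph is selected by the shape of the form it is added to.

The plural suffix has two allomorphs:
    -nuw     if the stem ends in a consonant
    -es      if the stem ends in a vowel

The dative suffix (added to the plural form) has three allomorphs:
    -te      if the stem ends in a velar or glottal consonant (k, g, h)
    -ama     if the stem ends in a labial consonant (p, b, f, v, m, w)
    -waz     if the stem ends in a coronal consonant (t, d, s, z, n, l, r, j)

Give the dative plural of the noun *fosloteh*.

Since the final sound of *fosloteh* is /h/ (a consonant), it takes -nuw, giving *foslotehnuw*.
The final consonant of the plural form *foslotehnuw* is /w/, which is labial, so the dative suffix is -ama, giving *foslotehnuwama*.

foslotehnuwama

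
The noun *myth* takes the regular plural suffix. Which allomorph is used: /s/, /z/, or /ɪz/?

/s/

The stem *myth* ends in a voiceless non-sibilant consonant.
The plural suffix surfaces as /ɪz/ after sibilants, /s/ after other voiceless consonants, and /z/ after other voiced sounds.
So the plural -s on *myth* is pronounced /s/.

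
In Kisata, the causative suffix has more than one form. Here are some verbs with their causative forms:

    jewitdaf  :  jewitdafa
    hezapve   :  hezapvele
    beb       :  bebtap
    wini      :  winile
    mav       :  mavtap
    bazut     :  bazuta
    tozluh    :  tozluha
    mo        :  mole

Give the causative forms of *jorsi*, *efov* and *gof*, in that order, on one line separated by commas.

The pattern is voicing of the final sound: -a when the stem ends in a voiceless consonant (*jewitdaf*, *bazut*, *tozluh*); -tap when the stem ends in a voiced consonant (*beb*, *mav*); -le when the stem ends in a vowel (*hezapve*, *wini*, *mo*).
*jorsi*: final sound = /i/, a vowel → -le → *jorsile*.
*efov*: final sound = /v/, a voiced consonant → -tap → *efovtap*.
Since the final sound of *gof* is /f/ (a voiceless consonant), it takes -a, giving *gofa*.

jorsile, efovtap, gofa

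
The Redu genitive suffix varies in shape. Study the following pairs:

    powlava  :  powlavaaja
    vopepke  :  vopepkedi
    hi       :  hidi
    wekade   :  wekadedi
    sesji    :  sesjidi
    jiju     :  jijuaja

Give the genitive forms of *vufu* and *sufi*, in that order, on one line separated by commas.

vufuaja, sufidi

The pattern is front/back vowel harmony: -di when the last vowel of the stem is a front vowel (*vopepke*, *hi*, *wekade*, *sesji*); -aja when the last vowel of the stem is a back vowel (*powlava*, *jiju*).
The last vowel of *vufu* is /u/, which is a back vowel, so the suffix is -aja, giving *vufuaja*.
Since the last vowel of *sufi* is /i/ (a front vowel), it takes -di, giving *sufidi*.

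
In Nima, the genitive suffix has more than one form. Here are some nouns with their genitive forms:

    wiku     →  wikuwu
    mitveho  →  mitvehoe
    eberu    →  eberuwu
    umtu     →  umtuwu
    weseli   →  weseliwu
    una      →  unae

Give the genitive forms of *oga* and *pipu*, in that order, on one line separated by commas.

ogae, pipuwu

The pattern is height harmony: -wu when the last vowel of the stem is a high vowel (*wiku*, *eberu*, *umtu*, *weseli*); -e when the last vowel of the stem is a non-high vowel (*mitveho*, *una*).
The last vowel of *oga* is /a/, which is a non-high vowel, so the suffix is -e, giving *ogae*.
The last vowel of *pipu* is /u/, which is a high vowel, so the suffix is -wu, giving *pipuwu*.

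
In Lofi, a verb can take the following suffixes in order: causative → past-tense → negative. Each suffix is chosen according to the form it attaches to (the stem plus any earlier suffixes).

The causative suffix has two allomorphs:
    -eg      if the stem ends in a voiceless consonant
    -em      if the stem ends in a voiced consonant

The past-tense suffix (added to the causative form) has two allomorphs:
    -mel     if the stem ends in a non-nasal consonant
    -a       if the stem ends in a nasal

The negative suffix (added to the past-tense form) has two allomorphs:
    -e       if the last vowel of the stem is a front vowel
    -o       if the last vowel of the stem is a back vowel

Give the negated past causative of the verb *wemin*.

Since the final consonant of *wemin* is /n/ (voiced), it takes -em, giving *weminem*.
Since the final consonant of the causative form *weminem* is /m/ (a nasal), it takes -a, giving *weminema*.
Since the last vowel of the past-tense form *weminema* is /a/ (a back vowel), it takes -o, giving *weminemao*.

weminemao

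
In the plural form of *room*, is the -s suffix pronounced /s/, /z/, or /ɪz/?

/z/

The stem *room* ends in a voiced non-sibilant sound.
The plural suffix surfaces as /ɪz/ after sibilants, /s/ after other voiceless consonants, and /z/ after other voiced sounds.
So the plural -s on *room* is pronounced /z/.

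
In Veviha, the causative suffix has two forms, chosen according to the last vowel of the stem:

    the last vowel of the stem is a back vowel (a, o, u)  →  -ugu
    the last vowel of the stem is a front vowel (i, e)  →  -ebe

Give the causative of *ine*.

*ine*: last vowel = /e/, a front vowel → -ebe → *ineebe*.

ineebe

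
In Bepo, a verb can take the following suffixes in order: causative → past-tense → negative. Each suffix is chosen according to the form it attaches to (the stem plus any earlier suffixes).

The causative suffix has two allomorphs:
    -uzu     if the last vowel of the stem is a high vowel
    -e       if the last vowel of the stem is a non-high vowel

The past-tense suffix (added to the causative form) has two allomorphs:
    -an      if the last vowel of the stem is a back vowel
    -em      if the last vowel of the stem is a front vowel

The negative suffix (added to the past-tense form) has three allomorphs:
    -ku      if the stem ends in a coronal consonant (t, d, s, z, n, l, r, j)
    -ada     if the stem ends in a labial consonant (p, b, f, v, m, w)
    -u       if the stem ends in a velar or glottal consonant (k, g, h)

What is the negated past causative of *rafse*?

The last vowel of *rafse* is /e/, which is a non-high vowel, so the causative suffix is -e, giving *rafsee*.
The causative form *rafsee* — last vowel /e/ (a front vowel) → -em → *rafseeem*.
Since the final consonant of the past-tense form *rafseeem* is /m/ (labial), it takes -ada, giving *rafseeemada*.

rafseeemada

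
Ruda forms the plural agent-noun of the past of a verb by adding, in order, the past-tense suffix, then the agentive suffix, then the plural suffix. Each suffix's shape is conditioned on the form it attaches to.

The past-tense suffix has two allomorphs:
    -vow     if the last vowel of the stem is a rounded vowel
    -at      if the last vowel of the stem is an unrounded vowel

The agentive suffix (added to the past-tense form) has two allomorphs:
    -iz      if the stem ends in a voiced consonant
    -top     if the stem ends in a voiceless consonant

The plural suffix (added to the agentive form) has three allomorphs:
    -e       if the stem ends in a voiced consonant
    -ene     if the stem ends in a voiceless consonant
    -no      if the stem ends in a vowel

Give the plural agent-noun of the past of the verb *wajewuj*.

*wajewuj* — last vowel /u/ (a rounded vowel) → -vow → *wajewujvow*.
Since the final consonant of the past-tense form *wajewujvow* is /w/ (voiced), it takes -iz, giving *wajewujvowiz*.
The agentive form *wajewujvowiz*: final sound = /z/, a voiced consonant → -e → *wajewujvowize*.

wajewujvowize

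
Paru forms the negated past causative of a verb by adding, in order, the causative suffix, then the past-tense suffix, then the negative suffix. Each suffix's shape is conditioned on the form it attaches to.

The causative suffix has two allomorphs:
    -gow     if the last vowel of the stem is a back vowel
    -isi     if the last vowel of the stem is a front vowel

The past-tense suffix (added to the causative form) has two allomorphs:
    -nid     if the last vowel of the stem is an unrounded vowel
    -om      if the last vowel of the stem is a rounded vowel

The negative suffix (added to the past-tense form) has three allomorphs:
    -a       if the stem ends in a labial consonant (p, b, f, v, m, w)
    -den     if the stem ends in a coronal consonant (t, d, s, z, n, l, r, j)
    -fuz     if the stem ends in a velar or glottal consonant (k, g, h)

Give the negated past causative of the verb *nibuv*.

nibuvgowoma

Since the last vowel of *nibuv* is /u/ (a back vowel), it takes -gow, giving *nibuvgow*.
The causative form *nibuvgow* — last vowel /o/ (a rounded vowel) → -om → *nibuvgowom*.
Since the final consonant of the past-tense form *nibuvgowom* is /m/ (labial), it takes -a, giving *nibuvgowoma*.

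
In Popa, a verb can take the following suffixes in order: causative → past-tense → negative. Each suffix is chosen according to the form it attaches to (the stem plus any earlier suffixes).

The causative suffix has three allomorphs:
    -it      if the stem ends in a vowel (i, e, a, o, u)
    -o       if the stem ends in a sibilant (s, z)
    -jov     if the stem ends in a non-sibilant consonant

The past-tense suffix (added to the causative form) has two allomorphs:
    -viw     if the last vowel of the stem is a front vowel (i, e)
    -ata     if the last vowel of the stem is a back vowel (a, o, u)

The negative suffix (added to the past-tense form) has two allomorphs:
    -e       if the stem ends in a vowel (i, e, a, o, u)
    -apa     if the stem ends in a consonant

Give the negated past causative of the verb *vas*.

Since the final sound of *vas* is /s/ (a sibilant), it takes -o, giving *vaso*.
Since the last vowel of the causative form *vaso* is /o/ (a back vowel), it takes -ata, giving *vasoata*.
Since the final sound of the past-tense form *vasoata* is /a/ (a vowel), it takes -e, giving *vasoatae*.

vasoatae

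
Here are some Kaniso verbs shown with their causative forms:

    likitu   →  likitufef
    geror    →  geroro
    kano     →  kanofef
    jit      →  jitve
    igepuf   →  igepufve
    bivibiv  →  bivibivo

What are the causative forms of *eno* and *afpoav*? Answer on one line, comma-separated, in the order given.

enofef, afpoavo

The suffix is conditioned by the final sound: -ve when the stem ends in a voiceless consonant (*jit*, *igepuf*); -o when the stem ends in a voiced consonant (*geror*, *bivibiv*); -fef when the stem ends in a vowel (*likitu*, *kano*).
*eno* — final sound /o/ (a vowel) → -fef → *enofef*.
*afpoav*: final sound = /v/, a voiced consonant → -o → *afpoavo*.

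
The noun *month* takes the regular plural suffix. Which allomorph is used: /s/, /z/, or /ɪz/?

The stem *month* ends in a voiceless non-sibilant consonant.
The plural suffix surfaces as /ɪz/ after sibilants, /s/ after other voiceless consonants, and /z/ after other voiced sounds.
So the plural -s on *month* is pronounced /s/.

/s/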